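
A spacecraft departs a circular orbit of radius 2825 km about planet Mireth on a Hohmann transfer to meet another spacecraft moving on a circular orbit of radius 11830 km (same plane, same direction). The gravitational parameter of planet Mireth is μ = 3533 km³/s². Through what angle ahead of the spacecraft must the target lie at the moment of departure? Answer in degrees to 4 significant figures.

φ = 92.25°

Transfer-ellipse semi-major axis a_t = (r₁ + r₂)/2 = (2825 + 11830)/2 = 7327.5 km.
The half-period of the transfer ellipse is t = π√(a_t³/μ) = 33152 s.
Target angular speed ω₂ = √(μ/r₂³) = 4.6195×10^-5 rad/s.
Angle swept by the target during transfer: ω₂·t = 1.5315 rad = 87.75°.
The spacecraft traverses 180° on the transfer ellipse, so the target must lead by 180° − 87.75° = 92.25°.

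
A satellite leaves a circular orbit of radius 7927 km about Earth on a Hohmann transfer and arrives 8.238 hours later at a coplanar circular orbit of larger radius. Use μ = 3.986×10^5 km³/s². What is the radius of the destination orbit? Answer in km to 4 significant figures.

Transfer time t = 8.238 hours = 29656.8 s, and t = π√(a_t³/μ).
So a_t = (μ t²/π²)^(1/3) = (3.986×10^5 × (29656.8)² / π²)^(1/3) = 32872 km.
Since a_t = (r₁ + r₂)/2, r₂ = 2a_t − r₁ = 2×32872 − 7927 = 57817 km.

r₂ = 57820 km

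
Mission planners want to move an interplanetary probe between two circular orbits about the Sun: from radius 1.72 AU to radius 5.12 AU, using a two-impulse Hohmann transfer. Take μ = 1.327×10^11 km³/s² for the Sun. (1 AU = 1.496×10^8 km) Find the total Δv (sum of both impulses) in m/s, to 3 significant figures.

In km: r₁ = 1.72 × 1.496×10^8 = 2.57312×10^8 km; r₂ = 5.12 × 1.496×10^8 = 7.65952×10^8 km.
Transfer-ellipse semi-major axis a_t = (r₁ + r₂)/2 = (2.57312×10^8 + 7.65952×10^8)/2 = 5.11632×10^8 km.
At r₁ the circular-orbit speed is v₁ = √(μ/r₁) = 22.709 km/s.
Transfer-orbit speed at r₁ (vis-viva equation): v_p = √[μ(2/r₁ − 1/a_t)] = 27.786 km/s.
First burn Δv₁ = |v_p − v₁| = 5.077 km/s.
Circular speed at r₂: v₂ = √(μ/r₂) = 13.162 km/s.
Transfer-orbit speed at r₂: v_a = √[μ(2/r₂ − 1/a_t)] = 9.3344 km/s.
Second burn Δv₂ = |v₂ − v_a| = 3.828 km/s.
Δv = Δv₁ + Δv₂ = 5.077 + 3.828 = 8.905 km/s.

Δv = 8900 m/s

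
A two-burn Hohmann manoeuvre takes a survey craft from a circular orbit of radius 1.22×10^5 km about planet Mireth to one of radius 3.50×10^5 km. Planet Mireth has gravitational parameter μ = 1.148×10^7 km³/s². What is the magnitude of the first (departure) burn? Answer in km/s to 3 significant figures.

The Hohmann ellipse has a_t = (r₁ + r₂)/2 = 2.360×10^5 km.
Circular speed at r = 1.220×10^5 km: v_c = √(μ/r) = 9.7004 km/s.
Transfer-orbit speed at the same r (vis-viva, a = a_t): v_t = √[μ(2/r − 1/a_t)] = 11.813 km/s.
Δv₁ = |v_t − v_c| = |11.813 − 9.7004| = 2.113 km/s.

Δv₁ = 2.11 km/s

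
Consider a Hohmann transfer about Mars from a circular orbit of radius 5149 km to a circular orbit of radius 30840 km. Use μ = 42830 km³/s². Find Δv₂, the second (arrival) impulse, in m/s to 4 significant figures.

Δv₂ = 548.1 m/s

The Hohmann ellipse has a_t = (r₁ + r₂)/2 = 17994.5 km.
On the circular orbit at r = 30840 km, v_c = √(μ/r) = 1.1785 km/s.
Vis-viva on the transfer ellipse at r = 30840 km gives v_t = √[μ(2/r − 1/a_t)] = 0.63039 km/s.
Δv₂ = |v_t − v_c| = |0.63039 − 1.1785| = 0.5481 km/s.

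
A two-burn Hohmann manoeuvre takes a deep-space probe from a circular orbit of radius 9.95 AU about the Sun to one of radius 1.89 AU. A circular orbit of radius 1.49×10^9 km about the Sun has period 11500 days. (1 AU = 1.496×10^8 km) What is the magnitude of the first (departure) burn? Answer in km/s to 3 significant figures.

Δv₁ = 4.10 km/s

From Kepler's third law T² = 4π²r³/μ at r = 1.49×10^9 km, T = 11500 days = 11500 × 86400 s = 9.936×10^8 s: μ = 4π²r³/T² = 1.32280×10^11 km³/s².
In km: r₁ = 9.95 × 1.496×10^8 = 1.48852×10^9 km; r₂ = 1.89 × 1.496×10^8 = 2.82744×10^8 km.
Transfer-ellipse semi-major axis a_t = (r₁ + r₂)/2 = (1.48852×10^9 + 2.82744×10^8)/2 = 8.85632×10^8 km.
On the circular orbit at r = 1.48852×10^9 km, v_c = √(μ/r) = 9.4269 km/s.
Vis-viva on the transfer ellipse at r = 1.48852×10^9 km gives v_t = √[μ(2/r − 1/a_t)] = 5.3265 km/s.
Δv₁ = |v_t − v_c| = |5.3265 − 9.4269| = 4.100 km/s.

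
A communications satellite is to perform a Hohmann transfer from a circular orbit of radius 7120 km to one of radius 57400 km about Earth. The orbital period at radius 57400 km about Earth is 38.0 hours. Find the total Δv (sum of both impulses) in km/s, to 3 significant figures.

Δv = 3.90 km/s

From Kepler's third law T² = 4π²r³/μ at r = 57400 km, T = 38.0 hours = 38.0 × 3600 s = 1.368×10^5 s: μ = 4π²r³/T² = 3.98954×10^5 km³/s².
Semi-major axis of the transfer orbit: a_t = (7120 + 57400)/2 = 32260 km.
At r₁ the circular-orbit speed is v₁ = √(μ/r₁) = 7.486 km/s.
Transfer-orbit speed at r₁ (v² = μ(2/r − 1/a)): v_p = √[μ(2/r₁ − 1/a_t)] = 9.985 km/s.
First burn Δv₁ = |v_p − v₁| = 2.499 km/s.
At r₂, v₂ = √(μ/r₂) = 2.6364 km/s.
Transfer-orbit speed at r₂: v_a = √[μ(2/r₂ − 1/a_t)] = 1.2385 km/s.
Second burn Δv₂ = |v₂ − v_a| = 1.398 km/s.
Δv = Δv₁ + Δv₂ = 2.499 + 1.398 = 3.897 km/s.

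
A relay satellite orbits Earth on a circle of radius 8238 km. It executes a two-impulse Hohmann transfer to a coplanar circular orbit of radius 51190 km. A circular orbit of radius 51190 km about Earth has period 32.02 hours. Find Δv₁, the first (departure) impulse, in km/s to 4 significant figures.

From Kepler's third law T² = 4π²r³/μ at r = 51190 km, T = 32.02 hours = 32.02 × 3600 s = 1.15272×10^5 s: μ = 4π²r³/T² = 3.98536×10^5 km³/s².
The Hohmann ellipse has a_t = (r₁ + r₂)/2 = 29714 km.
On the circular orbit at r = 8238 km, v_c = √(μ/r) = 6.955 km/s.
Vis-viva on the transfer ellipse at r = 8238 km gives v_t = √[μ(2/r − 1/a_t)] = 9.129 km/s.
Δv₁ = |v_t − v_c| = |9.129 − 6.955| = 2.174 km/s.

Δv₁ = 2.174 km/s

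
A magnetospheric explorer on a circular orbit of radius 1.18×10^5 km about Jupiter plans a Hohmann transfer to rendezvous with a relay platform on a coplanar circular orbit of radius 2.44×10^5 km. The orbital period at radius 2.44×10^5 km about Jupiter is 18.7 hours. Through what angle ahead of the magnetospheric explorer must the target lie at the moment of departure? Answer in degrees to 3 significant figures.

From Kepler's third law T² = 4π²r³/μ at r = 2.44×10^5 km, T = 18.7 hours = 18.7 × 3600 s = 67320 s: μ = 4π²r³/T² = 1.26544×10^8 km³/s².
Transfer-ellipse semi-major axis a_t = (r₁ + r₂)/2 = (1.180×10^5 + 2.440×10^5)/2 = 1.810×10^5 km.
Transfer time t = π√(a_t³/μ) = 21505 s.
Target angular speed ω₂ = √(μ/r₂³) = 9.3333×10^-5 rad/s.
Angle swept by the target during transfer: ω₂·t = 2.007 rad = 115.0°.
The magnetospheric explorer traverses 180° on the transfer ellipse, so the target must lead by 180° − 115.0° = 65.0°.

φ = 65.0°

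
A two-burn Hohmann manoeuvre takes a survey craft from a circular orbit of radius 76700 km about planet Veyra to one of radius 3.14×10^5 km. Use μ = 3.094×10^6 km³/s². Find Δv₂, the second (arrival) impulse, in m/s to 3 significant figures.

The Hohmann ellipse has a_t = (r₁ + r₂)/2 = 1.9535×10^5 km.
Circular speed at r = 3.140×10^5 km: v_c = √(μ/r) = 3.139 km/s.
Vis-viva on the transfer ellipse at r = 3.140×10^5 km gives v_t = √[μ(2/r − 1/a_t)] = 1.967 km/s.
Δv₂ = |v_t − v_c| = |1.967 − 3.139| = 1.172 km/s.

Δv₂ = 1170 m/s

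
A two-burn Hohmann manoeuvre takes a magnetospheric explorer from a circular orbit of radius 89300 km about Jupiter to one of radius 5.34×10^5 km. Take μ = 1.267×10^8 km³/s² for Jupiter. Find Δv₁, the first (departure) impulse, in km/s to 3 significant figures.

The Hohmann ellipse has a_t = (r₁ + r₂)/2 = 3.1165×10^5 km.
Circular speed at r = 89300 km: v_c = √(μ/r) = 37.67 km/s.
Transfer-orbit speed at the same r (vis-viva, a = a_t): v_t = √[μ(2/r − 1/a_t)] = 49.31 km/s.
Δv₁ = |v_t − v_c| = |49.31 − 37.67| = 11.64 km/s.

Δv₁ = 11.6 km/s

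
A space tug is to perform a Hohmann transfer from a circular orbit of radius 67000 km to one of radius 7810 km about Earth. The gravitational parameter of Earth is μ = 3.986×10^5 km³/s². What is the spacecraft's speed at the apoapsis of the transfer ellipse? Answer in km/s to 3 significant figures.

The Hohmann ellipse has a_t = (r₁ + r₂)/2 = 37405 km.
The apoapsis of the transfer ellipse is at r = 67000 km.
Vis-viva: v = √[μ(2/r − 1/a_t)] = √[3.986×10^5 × (2/67000 − 1/37405)] = 1.115 km/s.

v = 1.11 km/s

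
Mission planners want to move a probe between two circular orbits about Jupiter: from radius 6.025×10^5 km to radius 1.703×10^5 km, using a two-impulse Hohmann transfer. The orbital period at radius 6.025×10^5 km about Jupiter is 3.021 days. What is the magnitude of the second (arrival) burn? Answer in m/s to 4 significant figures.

From Kepler's third law T² = 4π²r³/μ at r = 6.025×10^5 km, T = 3.021 days = 3.021 × 86400 s = 2.610144×10^5 s: μ = 4π²r³/T² = 1.26737×10^8 km³/s².
Transfer-ellipse semi-major axis a_t = (r₁ + r₂)/2 = (6.025×10^5 + 1.703×10^5)/2 = 3.864×10^5 km.
On the circular orbit at r = 1.703×10^5 km, v_c = √(μ/r) = 27.280 km/s.
Transfer-orbit speed at the same r (vis-viva, a = a_t): v_t = √[μ(2/r − 1/a_t)] = 34.065 km/s.
Δv₂ = |v_t − v_c| = |34.065 − 27.280| = 6.785 km/s.

Δv₂ = 6785 m/s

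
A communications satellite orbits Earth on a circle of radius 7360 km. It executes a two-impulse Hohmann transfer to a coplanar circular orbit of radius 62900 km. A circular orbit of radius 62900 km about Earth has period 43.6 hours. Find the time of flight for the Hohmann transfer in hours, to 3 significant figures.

t = 9.10 hours

From Kepler's third law T² = 4π²r³/μ at r = 62900 km, T = 43.6 hours = 43.6 × 3600 s = 1.5696×10^5 s: μ = 4π²r³/T² = 3.98780×10^5 km³/s².
Transfer-ellipse semi-major axis a_t = (r₁ + r₂)/2 = (7360 + 62900)/2 = 35130 km.
Half the transfer-orbit period gives t = π√(a_t³/μ) = 32760 s.
Converting: 32760 s ÷ 3600 s/hour = 9.10 hours.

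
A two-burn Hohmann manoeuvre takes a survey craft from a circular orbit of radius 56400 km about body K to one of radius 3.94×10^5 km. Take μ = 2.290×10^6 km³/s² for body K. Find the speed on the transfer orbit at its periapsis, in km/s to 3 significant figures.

v = 8.43 km/s

Transfer-ellipse semi-major axis a_t = (r₁ + r₂)/2 = (56400 + 3.940×10^5)/2 = 2.252×10^5 km.
At periapsis, r = 56400 km.
Vis-viva: v = √[μ(2/r − 1/a_t)] = √[2.290×10^6 × (2/56400 − 1/2.252×10^5)] = 8.428 km/s.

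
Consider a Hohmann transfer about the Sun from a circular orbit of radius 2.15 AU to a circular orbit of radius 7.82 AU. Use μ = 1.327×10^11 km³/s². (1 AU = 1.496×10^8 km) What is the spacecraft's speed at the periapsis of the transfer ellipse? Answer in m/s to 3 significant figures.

v = 25400 m/s

In km: r₁ = 2.15 × 1.496×10^8 = 3.2164×10^8 km; r₂ = 7.82 × 1.496×10^8 = 1.169872×10^9 km.
Transfer-ellipse semi-major axis a_t = (r₁ + r₂)/2 = (3.2164×10^8 + 1.169872×10^9)/2 = 7.45756×10^8 km.
At periapsis, r = 3.2164×10^8 km.
Applying v² = μ(2/r − 1/a_t): v = 25.44 km/s.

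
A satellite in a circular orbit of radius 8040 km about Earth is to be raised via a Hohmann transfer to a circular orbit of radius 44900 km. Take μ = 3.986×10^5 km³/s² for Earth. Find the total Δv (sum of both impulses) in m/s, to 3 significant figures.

Δv = 3470 m/s

Transfer-ellipse semi-major axis a_t = (r₁ + r₂)/2 = (8040 + 44900)/2 = 26470 km.
At r₁ the circular-orbit speed is v₁ = √(μ/r₁) = 7.0411 km/s.
On the transfer ellipse at r₁, vis-viva equation gives v_p = √[μ(2/r₁ − 1/a_t)] = 9.1704 km/s.
First burn Δv₁ = |v_p − v₁| = 2.1293 km/s.
Circular speed at r₂: v₂ = √(μ/r₂) = 2.9795 km/s.
Transfer-orbit speed at r₂: v_a = √[μ(2/r₂ − 1/a_t)] = 1.6421 km/s.
Second burn Δv₂ = |v₂ − v_a| = 1.3374 km/s.
Total Δv = Δv₁ + Δv₂ = 3.467 km/s.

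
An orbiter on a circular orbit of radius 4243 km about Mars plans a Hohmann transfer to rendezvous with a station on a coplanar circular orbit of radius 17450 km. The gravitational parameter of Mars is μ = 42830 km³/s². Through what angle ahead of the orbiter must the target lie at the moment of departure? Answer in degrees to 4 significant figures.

φ = 91.79°

Semi-major axis of the transfer orbit: a_t = (4243 + 17450)/2 = 10846.5 km.
The half-period of the transfer ellipse is t = π√(a_t³/μ) = 17148 s.
The target's mean motion on its circular orbit is ω₂ = √(μ/r₂³) = 8.9780×10^-5 rad/s.
Angle swept by the target during transfer: ω₂·t = 1.5395 rad = 88.21°.
The orbiter traverses 180° on the transfer ellipse, so the target must lead by 180° − 88.21° = 91.79°.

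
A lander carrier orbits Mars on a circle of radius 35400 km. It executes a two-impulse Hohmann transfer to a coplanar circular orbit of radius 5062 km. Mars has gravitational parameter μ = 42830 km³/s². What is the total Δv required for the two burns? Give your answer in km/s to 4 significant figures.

Transfer-ellipse semi-major axis a_t = (r₁ + r₂)/2 = (35400 + 5062)/2 = 20231 km.
At r₁ the circular-orbit speed is v₁ = √(μ/r₁) = 1.0999 km/s.
Transfer-orbit speed at r₁ (vis-viva equation): v_a = √[μ(2/r₁ − 1/a_t)] = 0.55021 km/s.
First burn Δv₁ = |v_a − v₁| = 0.5497 km/s.
Circular speed at r₂: v₂ = √(μ/r₂) = 2.9088 km/s.
Transfer-orbit speed at r₂: v_p = √[μ(2/r₂ − 1/a_t)] = 3.8477 km/s.
Second burn Δv₂ = |v₂ − v_p| = 0.9389 km/s.
Δv = Δv₁ + Δv₂ = 0.5497 + 0.9389 = 1.489 km/s.

Δv = 1.489 km/s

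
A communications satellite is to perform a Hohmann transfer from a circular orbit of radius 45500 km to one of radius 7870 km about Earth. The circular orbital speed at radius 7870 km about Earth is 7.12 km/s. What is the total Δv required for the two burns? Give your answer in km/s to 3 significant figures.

Δv = 3.53 km/s

From the circular-orbit relation v² = μ/r at r = 7870 km: μ = v²r = (7.12)² × 7870 = 3.98965×10^5 km³/s².
Transfer-ellipse semi-major axis a_t = (r₁ + r₂)/2 = (45500 + 7870)/2 = 26685 km.
Circular speed at r₁: v₁ = √(μ/r₁) = √(3.98965×10^5/45500) = 2.961 km/s.
Transfer-orbit speed at r₁ (vis-viva equation): v_a = √[μ(2/r₁ − 1/a_t)] = 1.608 km/s.
First burn Δv₁ = |v_a − v₁| = 1.353 km/s.
Circular speed at r₂: v₂ = √(μ/r₂) = 7.120 km/s.
Transfer-orbit speed at r₂: v_p = √[μ(2/r₂ − 1/a_t)] = 9.297 km/s.
Second burn Δv₂ = |v₂ − v_p| = 2.177 km/s.
Δv = Δv₁ + Δv₂ = 1.353 + 2.177 = 3.530 km/s.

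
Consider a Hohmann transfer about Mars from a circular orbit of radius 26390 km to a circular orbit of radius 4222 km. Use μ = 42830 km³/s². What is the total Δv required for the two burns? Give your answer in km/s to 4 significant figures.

Transfer-ellipse semi-major axis a_t = (r₁ + r₂)/2 = (26390 + 4222)/2 = 15306 km.
At r₁ the circular-orbit speed is v₁ = √(μ/r₁) = 1.274 km/s.
On the transfer ellipse at r₁, v² = μ(2/r − 1/a) gives v_a = √[μ(2/r₁ − 1/a_t)] = 0.6691 km/s.
First burn Δv₁ = |v_a − v₁| = 0.6049 km/s.
At r₂, v₂ = √(μ/r₂) = 3.1850402 km/s.
Transfer-orbit speed at r₂: v_p = √[μ(2/r₂ − 1/a_t)] = 4.1821900 km/s.
Second burn Δv₂ = |v₂ − v_p| = 0.9971 km/s.
Total Δv = Δv₁ + Δv₂ = 1.602 km/s.

Δv = 1.602 km/s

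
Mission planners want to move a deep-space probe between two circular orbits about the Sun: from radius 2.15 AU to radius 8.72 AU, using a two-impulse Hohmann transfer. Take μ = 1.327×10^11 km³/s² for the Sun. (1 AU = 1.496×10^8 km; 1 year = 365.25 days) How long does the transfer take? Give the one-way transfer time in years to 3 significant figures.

t = 6.34 years

In km: r₁ = 2.15 × 1.496×10^8 = 3.2164×10^8 km; r₂ = 8.72 × 1.496×10^8 = 1.304512×10^9 km.
Transfer-ellipse semi-major axis a_t = (r₁ + r₂)/2 = (3.2164×10^8 + 1.304512×10^9)/2 = 8.13076×10^8 km.
By Kepler's third law the transfer-orbit period is T = 2π√(a_t³/μ), so t = T/2 = 1.9995×10^8 s.
Converting: 1.9995×10^8 s ÷ 3.15576×10^7 s/year (365.25 × 86400) = 6.34 years.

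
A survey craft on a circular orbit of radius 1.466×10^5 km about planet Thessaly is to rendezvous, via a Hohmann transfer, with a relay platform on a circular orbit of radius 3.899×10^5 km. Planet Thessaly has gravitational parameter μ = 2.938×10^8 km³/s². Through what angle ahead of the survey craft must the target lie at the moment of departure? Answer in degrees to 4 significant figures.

Transfer-ellipse semi-major axis a_t = (r₁ + r₂)/2 = (1.466×10^5 + 3.899×10^5)/2 = 2.6825×10^5 km.
Transfer time t = π√(a_t³/μ) = 25464 s.
Target angular speed ω₂ = √(μ/r₂³) = 7.0404×10^-5 rad/s.
Angle swept by the target during transfer: ω₂·t = 1.7928 rad = 102.72°.
Arrival is 180° from departure on the ellipse, so φ = 180° − 102.72° = 77.28°.

φ = 77.28°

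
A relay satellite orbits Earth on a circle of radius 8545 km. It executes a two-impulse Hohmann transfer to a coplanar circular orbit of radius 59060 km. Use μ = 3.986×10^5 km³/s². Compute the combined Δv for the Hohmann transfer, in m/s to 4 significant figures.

Δv = 3490 m/s

The Hohmann ellipse has a_t = (r₁ + r₂)/2 = 33802.5 km.
At r₁ the circular-orbit speed is v₁ = √(μ/r₁) = 6.830 km/s.
On the transfer ellipse at r₁, vis-viva gives v_p = √[μ(2/r₁ − 1/a_t)] = 9.028 km/s.
First burn Δv₁ = |v_p − v₁| = 2.198 km/s.
At r₂, v₂ = √(μ/r₂) = 2.598 km/s.
Transfer-orbit speed at r₂: v_a = √[μ(2/r₂ − 1/a_t)] = 1.306 km/s.
Second burn Δv₂ = |v₂ − v_a| = 1.292 km/s.
Total Δv = Δv₁ + Δv₂ = 3.490 km/s.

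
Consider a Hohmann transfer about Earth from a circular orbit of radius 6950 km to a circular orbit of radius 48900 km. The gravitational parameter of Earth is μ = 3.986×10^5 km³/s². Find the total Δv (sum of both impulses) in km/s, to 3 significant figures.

Δv = 3.88 km/s

Transfer-ellipse semi-major axis a_t = (r₁ + r₂)/2 = (6950 + 48900)/2 = 27925 km.
Circular speed at r₁: v₁ = √(μ/r₁) = √(3.986×10^5/6950) = 7.57314 km/s.
Transfer-orbit speed at r₁ (v² = μ(2/r − 1/a)): v_p = √[μ(2/r₁ − 1/a_t)] = 10.0215 km/s.
First burn Δv₁ = |v_p − v₁| = 2.448 km/s.
Circular speed at r₂: v₂ = √(μ/r₂) = 2.855 km/s.
Transfer-orbit speed at r₂: v_a = √[μ(2/r₂ − 1/a_t)] = 1.424 km/s.
Second burn Δv₂ = |v₂ − v_a| = 1.431 km/s.
Δv = Δv₁ + Δv₂ = 2.448 + 1.431 = 3.879 km/s.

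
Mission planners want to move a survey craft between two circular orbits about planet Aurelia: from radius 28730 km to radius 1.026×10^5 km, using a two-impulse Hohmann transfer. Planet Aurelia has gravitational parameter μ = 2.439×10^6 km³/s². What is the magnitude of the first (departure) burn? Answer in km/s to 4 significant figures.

The Hohmann ellipse has a_t = (r₁ + r₂)/2 = 65665 km.
On the circular orbit at r = 28730 km, v_c = √(μ/r) = 9.2138 km/s.
Vis-viva on the transfer ellipse at r = 28730 km gives v_t = √[μ(2/r − 1/a_t)] = 11.517 km/s.
Δv₁ = |v_t − v_c| = |11.517 − 9.2138| = 2.303 km/s.

Δv₁ = 2.303 km/s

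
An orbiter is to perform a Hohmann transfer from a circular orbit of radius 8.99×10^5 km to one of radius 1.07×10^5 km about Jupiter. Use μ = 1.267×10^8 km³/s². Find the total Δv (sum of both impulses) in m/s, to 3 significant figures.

Transfer-ellipse semi-major axis a_t = (r₁ + r₂)/2 = (8.990×10^5 + 1.070×10^5)/2 = 5.030×10^5 km.
At r₁ the circular-orbit speed is v₁ = √(μ/r₁) = 11.8716 km/s.
Transfer-orbit speed at r₁ (v² = μ(2/r − 1/a)): v_a = √[μ(2/r₁ − 1/a_t)] = 5.47541 km/s.
First burn Δv₁ = |v_a − v₁| = 6.396 km/s.
At r₂, v₂ = √(μ/r₂) = 34.41 km/s.
Transfer-orbit speed at r₂: v_p = √[μ(2/r₂ − 1/a_t)] = 46.00 km/s.
Second burn Δv₂ = |v₂ − v_p| = 11.59 km/s.
Δv = Δv₁ + Δv₂ = 6.396 + 11.59 = 17.99 km/s.

Δv = 18000 m/s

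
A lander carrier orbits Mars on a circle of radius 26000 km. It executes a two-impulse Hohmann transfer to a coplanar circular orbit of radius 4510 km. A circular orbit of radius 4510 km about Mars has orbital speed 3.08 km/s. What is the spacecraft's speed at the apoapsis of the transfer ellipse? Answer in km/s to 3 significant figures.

From the circular-orbit relation v² = μ/r at r = 4510 km: μ = v²r = (3.08)² × 4510 = 42783.7 km³/s².
The Hohmann ellipse has a_t = (r₁ + r₂)/2 = 15255 km.
At apoapsis, r = 26000 km.
Applying v² = μ(2/r − 1/a_t): v = 0.6975 km/s.

v = 0.697 km/s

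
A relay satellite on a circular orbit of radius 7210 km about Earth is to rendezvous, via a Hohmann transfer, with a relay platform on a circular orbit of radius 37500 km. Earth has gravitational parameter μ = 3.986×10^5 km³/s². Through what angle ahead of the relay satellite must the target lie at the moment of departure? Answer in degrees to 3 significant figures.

φ = 97.2°

The Hohmann ellipse has a_t = (r₁ + r₂)/2 = 22355 km.
The half-period of the transfer ellipse is t = π√(a_t³/μ) = 16632 s.
The target's mean motion on its circular orbit is ω₂ = √(μ/r₂³) = 8.6940×10^-5 rad/s.
Angle swept by the target during transfer: ω₂·t = 1.44599 rad = 82.849°.
The relay satellite traverses 180° on the transfer ellipse, so the target must lead by 180° − 82.849° = 97.2°.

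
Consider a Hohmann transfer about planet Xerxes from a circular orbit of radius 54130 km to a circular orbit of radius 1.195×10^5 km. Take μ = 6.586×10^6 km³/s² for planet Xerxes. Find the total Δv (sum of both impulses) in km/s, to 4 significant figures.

Δv = 3.473 km/s

The Hohmann ellipse has a_t = (r₁ + r₂)/2 = 86815 km.
At r₁ the circular-orbit speed is v₁ = √(μ/r₁) = 11.030 km/s.
On the transfer ellipse at r₁, v² = μ(2/r − 1/a) gives v_p = √[μ(2/r₁ − 1/a_t)] = 12.941 km/s.
First burn Δv₁ = |v_p − v₁| = 1.911 km/s.
Circular speed at r₂: v₂ = √(μ/r₂) = 7.424 km/s.
Transfer-orbit speed at r₂: v_a = √[μ(2/r₂ − 1/a_t)] = 5.862 km/s.
Second burn Δv₂ = |v₂ − v_a| = 1.562 km/s.
Δv = Δv₁ + Δv₂ = 1.911 + 1.562 = 3.473 km/s.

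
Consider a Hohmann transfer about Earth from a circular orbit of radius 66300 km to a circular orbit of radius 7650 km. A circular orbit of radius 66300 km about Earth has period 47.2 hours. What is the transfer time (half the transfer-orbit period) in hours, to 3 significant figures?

From Kepler's third law T² = 4π²r³/μ at r = 66300 km, T = 47.2 hours = 47.2 × 3600 s = 1.6992×10^5 s: μ = 4π²r³/T² = 3.98484×10^5 km³/s².
Semi-major axis of the transfer orbit: a_t = (66300 + 7650)/2 = 36975 km.
Transfer time t = π√(a_t³/μ) = π√((36975)³ / 3.98484×10^5) = 35380 s.
Converting: 35380 s ÷ 3600 s/hour = 9.83 hours.

t = 9.83 hours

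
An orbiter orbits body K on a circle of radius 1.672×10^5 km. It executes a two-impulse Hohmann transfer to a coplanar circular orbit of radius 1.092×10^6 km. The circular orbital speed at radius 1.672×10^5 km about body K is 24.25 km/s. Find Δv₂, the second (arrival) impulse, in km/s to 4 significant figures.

From the circular-orbit relation v² = μ/r at r = 1.672×10^5 km: μ = v²r = (24.25)² × 1.672×10^5 = 9.83240×10^7 km³/s².
The Hohmann ellipse has a_t = (r₁ + r₂)/2 = 6.296×10^5 km.
Circular speed at r = 1.092×10^6 km: v_c = √(μ/r) = 9.489 km/s.
Vis-viva on the transfer ellipse at r = 1.092×10^6 km gives v_t = √[μ(2/r − 1/a_t)] = 4.890 km/s.
Δv₂ = |v_t − v_c| = |4.890 − 9.489| = 4.599 km/s.

Δv₂ = 4.599 km/s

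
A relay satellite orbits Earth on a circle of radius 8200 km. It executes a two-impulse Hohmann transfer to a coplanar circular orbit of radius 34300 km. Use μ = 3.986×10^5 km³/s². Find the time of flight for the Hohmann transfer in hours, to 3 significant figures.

t = 4.28 hours

Transfer-ellipse semi-major axis a_t = (r₁ + r₂)/2 = (8200 + 34300)/2 = 21250 km.
Transfer time t = π√(a_t³/μ) = π√((21250)³ / 3.986×10^5) = 15410 s.
Converting: 15410 s ÷ 3600 s/hour = 4.28 hours.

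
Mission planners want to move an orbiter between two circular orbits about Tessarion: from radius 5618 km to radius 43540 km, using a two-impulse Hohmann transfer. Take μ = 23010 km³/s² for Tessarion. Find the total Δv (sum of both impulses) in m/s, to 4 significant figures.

Δv = 1049 m/s

Transfer-ellipse semi-major axis a_t = (r₁ + r₂)/2 = (5618 + 43540)/2 = 24579 km.
At r₁ the circular-orbit speed is v₁ = √(μ/r₁) = 2.0238 km/s.
On the transfer ellipse at r₁, v² = μ(2/r − 1/a) gives v_p = √[μ(2/r₁ − 1/a_t)] = 2.6936 km/s.
First burn Δv₁ = |v_p − v₁| = 0.6698 km/s.
At r₂, v₂ = √(μ/r₂) = 0.7270 km/s.
Transfer-orbit speed at r₂: v_a = √[μ(2/r₂ − 1/a_t)] = 0.3476 km/s.
Second burn Δv₂ = |v₂ − v_a| = 0.3794 km/s.
Δv = Δv₁ + Δv₂ = 0.6698 + 0.3794 = 1.049 km/s.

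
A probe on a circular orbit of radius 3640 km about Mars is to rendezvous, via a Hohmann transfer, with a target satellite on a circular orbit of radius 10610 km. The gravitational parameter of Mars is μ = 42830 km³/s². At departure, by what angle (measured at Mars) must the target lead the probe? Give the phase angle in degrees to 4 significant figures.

φ = 80.94°

The Hohmann ellipse has a_t = (r₁ + r₂)/2 = 7125 km.
The half-period of the transfer ellipse is t = π√(a_t³/μ) = 9130 s.
Target angular speed ω₂ = √(μ/r₂³) = 1.894×10^-4 rad/s.
Angle swept by the target during transfer: ω₂·t = 1.729 rad = 99.06°.
The probe traverses 180° on the transfer ellipse, so the target must lead by 180° − 99.06° = 80.94°.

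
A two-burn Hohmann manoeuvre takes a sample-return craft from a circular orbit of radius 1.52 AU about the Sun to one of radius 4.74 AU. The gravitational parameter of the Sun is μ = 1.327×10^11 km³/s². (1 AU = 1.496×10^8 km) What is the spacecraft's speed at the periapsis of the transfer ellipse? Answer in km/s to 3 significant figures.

v = 29.7 km/s

In km: r₁ = 1.52 × 1.496×10^8 = 2.27392×10^8 km; r₂ = 4.74 × 1.496×10^8 = 7.09104×10^8 km.
Semi-major axis of the transfer orbit: a_t = (2.27392×10^8 + 7.09104×10^8)/2 = 4.68248×10^8 km.
At periapsis, r = 2.27392×10^8 km.
Applying v² = μ(2/r − 1/a_t): v = 29.73 km/s.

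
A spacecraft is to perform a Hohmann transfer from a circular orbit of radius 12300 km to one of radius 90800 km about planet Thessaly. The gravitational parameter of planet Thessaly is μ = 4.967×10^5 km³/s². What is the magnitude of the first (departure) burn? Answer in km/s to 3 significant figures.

The Hohmann ellipse has a_t = (r₁ + r₂)/2 = 51550 km.
Circular speed at r = 12300 km: v_c = √(μ/r) = 6.355 km/s.
Transfer-orbit speed at the same r (vis-viva, a = a_t): v_t = √[μ(2/r − 1/a_t)] = 8.434 km/s.
Δv₁ = |v_t − v_c| = |8.434 − 6.355| = 2.079 km/s.

Δv₁ = 2.08 km/s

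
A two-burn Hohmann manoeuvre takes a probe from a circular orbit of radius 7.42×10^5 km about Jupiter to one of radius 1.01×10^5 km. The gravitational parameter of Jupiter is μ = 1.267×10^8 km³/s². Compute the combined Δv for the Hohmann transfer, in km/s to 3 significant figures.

Δv = 18.2 km/s

Semi-major axis of the transfer orbit: a_t = (7.420×10^5 + 1.010×10^5)/2 = 4.215×10^5 km.
At r₁ the circular-orbit speed is v₁ = √(μ/r₁) = 13.067315 km/s.
Transfer-orbit speed at r₁ (v² = μ(2/r − 1/a)): v_a = √[μ(2/r₁ − 1/a_t)] = 6.3965861 km/s.
First burn Δv₁ = |v_a − v₁| = 6.67073 km/s.
At r₂, v₂ = √(μ/r₂) = 35.4183 km/s.
Transfer-orbit speed at r₂: v_p = √[μ(2/r₂ − 1/a_t)] = 46.9927 km/s.
Second burn Δv₂ = |v₂ − v_p| = 11.5744 km/s.
Δv = Δv₁ + Δv₂ = 6.67073 + 11.5744 = 18.25 km/s.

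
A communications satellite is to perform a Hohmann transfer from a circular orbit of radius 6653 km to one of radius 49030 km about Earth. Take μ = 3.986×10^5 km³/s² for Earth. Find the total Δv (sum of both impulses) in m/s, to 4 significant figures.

Semi-major axis of the transfer orbit: a_t = (6653 + 49030)/2 = 27841.5 km.
At r₁ the circular-orbit speed is v₁ = √(μ/r₁) = 7.740337 km/s.
On the transfer ellipse at r₁, vis-viva gives v_p = √[μ(2/r₁ − 1/a_t)] = 10.27175 km/s.
First burn Δv₁ = |v_p − v₁| = 2.5314 km/s.
Circular speed at r₂: v₂ = √(μ/r₂) = 2.8513 km/s.
Transfer-orbit speed at r₂: v_a = √[μ(2/r₂ − 1/a_t)] = 1.3938 km/s.
Second burn Δv₂ = |v₂ − v_a| = 1.4575 km/s.
Total Δv = Δv₁ + Δv₂ = 3.989 km/s.

Δv = 3989 m/s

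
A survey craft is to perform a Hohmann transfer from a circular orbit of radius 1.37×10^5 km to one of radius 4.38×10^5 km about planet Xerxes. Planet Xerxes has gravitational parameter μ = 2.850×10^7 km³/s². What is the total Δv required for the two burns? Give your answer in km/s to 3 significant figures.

The Hohmann ellipse has a_t = (r₁ + r₂)/2 = 2.875×10^5 km.
At r₁ the circular-orbit speed is v₁ = √(μ/r₁) = 14.423 km/s.
Transfer-orbit speed at r₁ (vis-viva): v_p = √[μ(2/r₁ − 1/a_t)] = 17.802 km/s.
First burn Δv₁ = |v_p − v₁| = 3.379 km/s.
Circular speed at r₂: v₂ = √(μ/r₂) = 8.0665 km/s.
Transfer-orbit speed at r₂: v_a = √[μ(2/r₂ − 1/a_t)] = 5.5684 km/s.
Second burn Δv₂ = |v₂ − v_a| = 2.498 km/s.
Δv = Δv₁ + Δv₂ = 3.379 + 2.498 = 5.877 km/s.

Δv = 5.88 km/s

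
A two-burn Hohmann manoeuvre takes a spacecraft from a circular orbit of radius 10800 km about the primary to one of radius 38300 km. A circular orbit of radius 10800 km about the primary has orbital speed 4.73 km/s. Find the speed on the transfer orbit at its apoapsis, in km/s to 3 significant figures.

v = 1.67 km/s

From the circular-orbit relation v² = μ/r at r = 10800 km: μ = v²r = (4.73)² × 10800 = 2.41627×10^5 km³/s².
Transfer-ellipse semi-major axis a_t = (r₁ + r₂)/2 = (10800 + 38300)/2 = 24550 km.
At apoapsis, r = 38300 km.
From the vis-viva equation, v = √[μ(2/r − 1/a_t)] = 1.666 km/s.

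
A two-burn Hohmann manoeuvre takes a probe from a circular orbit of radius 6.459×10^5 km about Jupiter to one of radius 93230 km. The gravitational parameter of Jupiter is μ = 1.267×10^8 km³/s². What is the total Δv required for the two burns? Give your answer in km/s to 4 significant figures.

Δv = 18.84 km/s

Semi-major axis of the transfer orbit: a_t = (6.459×10^5 + 93230)/2 = 3.69565×10^5 km.
Circular speed at r₁: v₁ = √(μ/r₁) = √(1.267×10^8/6.459×10^5) = 14.006 km/s.
On the transfer ellipse at r₁, v² = μ(2/r − 1/a) gives v_a = √[μ(2/r₁ − 1/a_t)] = 7.0346 km/s.
First burn Δv₁ = |v_a − v₁| = 6.971 km/s.
At r₂, v₂ = √(μ/r₂) = 36.865 km/s.
Transfer-orbit speed at r₂: v_p = √[μ(2/r₂ − 1/a_t)] = 48.736 km/s.
Second burn Δv₂ = |v₂ − v_p| = 11.87 km/s.
Δv = Δv₁ + Δv₂ = 6.971 + 11.87 = 18.84 km/s.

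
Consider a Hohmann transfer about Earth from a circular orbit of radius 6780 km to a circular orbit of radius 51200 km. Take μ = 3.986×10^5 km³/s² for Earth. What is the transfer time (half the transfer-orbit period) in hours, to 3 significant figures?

t = 6.82 hours

The Hohmann ellipse has a_t = (r₁ + r₂)/2 = 28990 km.
Half the transfer-orbit period gives t = π√(a_t³/μ) = 24560 s.
Converting: 24560 s ÷ 3600 s/hour = 6.82 hours.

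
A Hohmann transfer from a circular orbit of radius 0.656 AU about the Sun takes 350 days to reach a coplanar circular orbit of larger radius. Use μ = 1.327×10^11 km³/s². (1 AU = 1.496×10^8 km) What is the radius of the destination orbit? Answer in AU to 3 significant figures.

r₂ = 2.43 AU

In km: r₁ = 0.656 × 1.496×10^8 = 9.81376×10^7 km.
Transfer time t = 350 days = 3.024×10^7 s, and t = π√(a_t³/μ).
So a_t = (μ t²/π²)^(1/3) = (1.327×10^11 × (3.024×10^7)² / π²)^(1/3) = 2.3080×10^8 km.
Since a_t = (r₁ + r₂)/2, r₂ = 2a_t − r₁ = 2×2.3080×10^8 − 9.81376×10^7 = 3.634624×10^8 km.
In AU: r₂ = 3.634624×10^8 / 1.496×10^8 = 2.43 AU.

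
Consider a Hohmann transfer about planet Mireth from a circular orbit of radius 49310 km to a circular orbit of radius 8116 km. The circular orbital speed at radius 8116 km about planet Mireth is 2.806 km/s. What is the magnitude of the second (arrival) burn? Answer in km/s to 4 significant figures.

From the circular-orbit relation v² = μ/r at r = 8116 km: μ = v²r = (2.806)² × 8116 = 63902.4 km³/s².
Transfer-ellipse semi-major axis a_t = (r₁ + r₂)/2 = (49310 + 8116)/2 = 28713 km.
Circular speed at r = 8116 km: v_c = √(μ/r) = 2.8060 km/s.
Transfer-orbit speed at the same r (vis-viva, a = a_t): v_t = √[μ(2/r − 1/a_t)] = 3.6772 km/s.
Δv₂ = |v_t − v_c| = |3.6772 − 2.8060| = 0.8712 km/s.

Δv₂ = 0.8712 km/s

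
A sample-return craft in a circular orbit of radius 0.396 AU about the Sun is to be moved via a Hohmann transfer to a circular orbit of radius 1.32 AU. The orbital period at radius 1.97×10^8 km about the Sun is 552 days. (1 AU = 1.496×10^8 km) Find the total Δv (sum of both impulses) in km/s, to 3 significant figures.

Δv = 19.7 km/s

From Kepler's third law T² = 4π²r³/μ at r = 1.97×10^8 km, T = 552 days = 552 × 86400 s = 4.76928×10^7 s: μ = 4π²r³/T² = 1.32694×10^11 km³/s².
In km: r₁ = 0.396 × 1.496×10^8 = 5.92416×10^7 km; r₂ = 1.32 × 1.496×10^8 = 1.97472×10^8 km.
Transfer-ellipse semi-major axis a_t = (r₁ + r₂)/2 = (5.92416×10^7 + 1.97472×10^8)/2 = 1.283568×10^8 km.
Circular speed at r₁: v₁ = √(μ/r₁) = √(1.32694×10^11/5.92416×10^7) = 47.3274 km/s.
Transfer-orbit speed at r₁ (vis-viva): v_p = √[μ(2/r₁ − 1/a_t)] = 58.7025 km/s.
First burn Δv₁ = |v_p − v₁| = 11.38 km/s.
At r₂, v₂ = √(μ/r₂) = 25.9223 km/s.
Transfer-orbit speed at r₂: v_a = √[μ(2/r₂ − 1/a_t)] = 17.6107 km/s.
Second burn Δv₂ = |v₂ − v_a| = 8.312 km/s.
Δv = Δv₁ + Δv₂ = 11.38 + 8.312 = 19.69 km/s.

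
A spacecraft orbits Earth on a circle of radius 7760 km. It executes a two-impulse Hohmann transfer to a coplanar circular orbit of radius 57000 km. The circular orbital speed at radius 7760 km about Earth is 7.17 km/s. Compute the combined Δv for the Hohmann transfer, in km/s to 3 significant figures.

From the circular-orbit relation v² = μ/r at r = 7760 km: μ = v²r = (7.17)² × 7760 = 3.98933×10^5 km³/s².
Transfer-ellipse semi-major axis a_t = (r₁ + r₂)/2 = (7760 + 57000)/2 = 32380 km.
At r₁ the circular-orbit speed is v₁ = √(μ/r₁) = 7.170 km/s.
Transfer-orbit speed at r₁ (vis-viva equation): v_p = √[μ(2/r₁ − 1/a_t)] = 9.513 km/s.
First burn Δv₁ = |v_p − v₁| = 2.343 km/s.
At r₂, v₂ = √(μ/r₂) = 2.6455 km/s.
Transfer-orbit speed at r₂: v_a = √[μ(2/r₂ − 1/a_t)] = 1.2951 km/s.
Second burn Δv₂ = |v₂ − v_a| = 1.350 km/s.
Total Δv = Δv₁ + Δv₂ = 3.693 km/s.

Δv = 3.69 km/s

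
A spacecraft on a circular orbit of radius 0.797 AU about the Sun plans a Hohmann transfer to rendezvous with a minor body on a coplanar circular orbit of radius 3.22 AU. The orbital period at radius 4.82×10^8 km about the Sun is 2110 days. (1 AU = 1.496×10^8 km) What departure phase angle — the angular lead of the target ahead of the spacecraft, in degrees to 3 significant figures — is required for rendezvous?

φ = 91.3°

From Kepler's third law T² = 4π²r³/μ at r = 4.82×10^8 km, T = 2110 days = 2110 × 86400 s = 1.82304×10^8 s: μ = 4π²r³/T² = 1.33017×10^11 km³/s².
In km: r₁ = 0.797 × 1.496×10^8 = 1.192312×10^8 km; r₂ = 3.22 × 1.496×10^8 = 4.81712×10^8 km.
The Hohmann ellipse has a_t = (r₁ + r₂)/2 = 3.004716×10^8 km.
The half-period of the transfer ellipse is t = π√(a_t³/μ) = 4.48643×10^7 s.
Target angular speed ω₂ = √(μ/r₂³) = 3.44963×10^-8 rad/s.
Angle swept by the target during transfer: ω₂·t = 1.54765 rad = 88.67°.
The spacecraft traverses 180° on the transfer ellipse, so the target must lead by 180° − 88.67° = 91.3°.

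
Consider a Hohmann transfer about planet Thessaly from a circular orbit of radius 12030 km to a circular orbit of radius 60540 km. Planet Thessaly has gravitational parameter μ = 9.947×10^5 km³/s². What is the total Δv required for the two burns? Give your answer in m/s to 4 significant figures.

Δv = 4372 m/s

Semi-major axis of the transfer orbit: a_t = (12030 + 60540)/2 = 36285 km.
Circular speed at r₁: v₁ = √(μ/r₁) = √(9.947×10^5/12030) = 9.09313 km/s.
On the transfer ellipse at r₁, v² = μ(2/r − 1/a) gives v_p = √[μ(2/r₁ − 1/a_t)] = 11.7455 km/s.
First burn Δv₁ = |v_p − v₁| = 2.6524 km/s.
Circular speed at r₂: v₂ = √(μ/r₂) = 4.0535 km/s.
Transfer-orbit speed at r₂: v_a = √[μ(2/r₂ − 1/a_t)] = 2.3340 km/s.
Second burn Δv₂ = |v₂ − v_a| = 1.7195 km/s.
Total Δv = Δv₁ + Δv₂ = 4.372 km/s.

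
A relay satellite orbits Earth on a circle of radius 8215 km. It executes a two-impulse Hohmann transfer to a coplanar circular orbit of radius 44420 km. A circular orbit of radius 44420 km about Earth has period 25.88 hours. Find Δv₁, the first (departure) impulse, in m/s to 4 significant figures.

From Kepler's third law T² = 4π²r³/μ at r = 44420 km, T = 25.88 hours = 25.88 × 3600 s = 93168 s: μ = 4π²r³/T² = 3.98623×10^5 km³/s².
The Hohmann ellipse has a_t = (r₁ + r₂)/2 = 26317.5 km.
On the circular orbit at r = 8215 km, v_c = √(μ/r) = 6.966 km/s.
Vis-viva on the transfer ellipse at r = 8215 km gives v_t = √[μ(2/r − 1/a_t)] = 9.050 km/s.
Δv₁ = |v_t − v_c| = |9.050 − 6.966| = 2.084 km/s.

Δv₁ = 2084 m/s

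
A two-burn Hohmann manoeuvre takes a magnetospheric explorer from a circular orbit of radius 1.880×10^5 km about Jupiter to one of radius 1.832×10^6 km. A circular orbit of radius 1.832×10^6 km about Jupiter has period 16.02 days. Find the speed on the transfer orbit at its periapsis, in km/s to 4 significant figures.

v = 34.96 km/s

From Kepler's third law T² = 4π²r³/μ at r = 1.832×10^6 km, T = 16.02 days = 16.02 × 86400 s = 1.384128×10^6 s: μ = 4π²r³/T² = 1.26702×10^8 km³/s².
The Hohmann ellipse has a_t = (r₁ + r₂)/2 = 1.010×10^6 km.
At periapsis, r = 1.880×10^5 km.
Applying v² = μ(2/r − 1/a_t): v = 34.96 km/s.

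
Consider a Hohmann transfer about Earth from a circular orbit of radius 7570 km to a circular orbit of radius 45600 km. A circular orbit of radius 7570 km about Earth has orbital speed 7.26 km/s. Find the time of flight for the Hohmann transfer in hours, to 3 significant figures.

From the circular-orbit relation v² = μ/r at r = 7570 km: μ = v²r = (7.26)² × 7570 = 3.98997×10^5 km³/s².
The Hohmann ellipse has a_t = (r₁ + r₂)/2 = 26585 km.
Transfer time t = π√(a_t³/μ) = π√((26585)³ / 3.98997×10^5) = 21560 s.
Converting: 21560 s ÷ 3600 s/hour = 5.99 hours.

t = 5.99 hours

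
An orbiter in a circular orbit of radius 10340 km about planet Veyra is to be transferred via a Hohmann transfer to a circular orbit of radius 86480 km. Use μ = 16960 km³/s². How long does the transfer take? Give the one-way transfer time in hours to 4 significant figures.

Semi-major axis of the transfer orbit: a_t = (10340 + 86480)/2 = 48410 km.
By Kepler's third law the transfer-orbit period is T = 2π√(a_t³/μ), so t = T/2 = 2.5694×10^5 s.
Converting: 2.5694×10^5 s ÷ 3600 s/hour = 71.37 hours.

t = 71.37 hours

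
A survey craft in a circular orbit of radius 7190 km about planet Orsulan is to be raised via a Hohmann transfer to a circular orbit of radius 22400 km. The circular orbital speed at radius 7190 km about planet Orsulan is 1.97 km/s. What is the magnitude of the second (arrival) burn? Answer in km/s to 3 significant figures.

From the circular-orbit relation v² = μ/r at r = 7190 km: μ = v²r = (1.97)² × 7190 = 27903.7 km³/s².
Semi-major axis of the transfer orbit: a_t = (7190 + 22400)/2 = 14795 km.
On the circular orbit at r = 22400 km, v_c = √(μ/r) = 1.1161 km/s.
Transfer-orbit speed at the same r (vis-viva, a = a_t): v_t = √[μ(2/r − 1/a_t)] = 0.77806 km/s.
Δv₂ = |v_t − v_c| = |0.77806 − 1.1161| = 0.3380 km/s.

Δv₂ = 0.338 km/s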